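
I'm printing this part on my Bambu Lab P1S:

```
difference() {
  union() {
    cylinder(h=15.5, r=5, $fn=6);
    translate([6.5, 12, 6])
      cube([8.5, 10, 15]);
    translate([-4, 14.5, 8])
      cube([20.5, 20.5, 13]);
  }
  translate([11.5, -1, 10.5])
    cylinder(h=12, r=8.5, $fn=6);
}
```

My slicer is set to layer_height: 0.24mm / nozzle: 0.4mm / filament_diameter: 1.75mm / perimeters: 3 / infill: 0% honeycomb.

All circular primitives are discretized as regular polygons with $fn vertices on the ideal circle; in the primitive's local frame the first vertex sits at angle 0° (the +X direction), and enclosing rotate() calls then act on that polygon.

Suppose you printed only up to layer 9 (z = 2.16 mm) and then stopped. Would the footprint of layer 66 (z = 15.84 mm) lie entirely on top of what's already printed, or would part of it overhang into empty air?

Compare the two slices. At z = 2.16: the r=5 cylinder gives a regular 6-gon of circumradius 5 (constant along its height) (area = (6/2)·5.000²·sin(360°/6) = 64.95 mm²); the cube at (6.5, 12) does not reach this height (z outside [6, 21]); the cube at (-4, 14.5) does not reach this height (z outside [8, 21]); Taking the union: only the r=5 cylinder is present, so the union is just that shape — area = 64.95 mm²; the cylinder at (11.5, -1) is not intersected at this z (z outside [10.5, 22.5]); Subtracting the remaining from the first: none of the subtracted shapes is present at this height, so that combined region is unchanged — area = 64.95 mm². At z = 15.84: the cylinder does not reach this height (z outside [0, 15.5]); the cube at (6.5, 12) is present — its section is the full 8.5×10 rectangle (area 85.00 mm²); the cube at (-4, 14.5) is present — its section is the full 20.5×20.5 rectangle (area 420.25 mm²); Taking the union: the regions partially overlap — summed areas 505.25 mm² minus the doubly-counted overlap 63.75 mm² gives 441.50 mm² — area = 441.50 mm²; the cylinder at (11.5, -1): section is a regular 6-gon, circumradius r=8.5 (area = (6/2)·8.500²·sin(360°/6) = 187.71 mm²); Subtracting the remaining from the first: starting from that combined region (441.50 mm²), the r=8.5 cylinder at (11.5, -1) misses the remaining region (no effect) — area = 441.50 mm². Checking containment: at z = 15.84 the cross-section extends beyond the z = 2.16 cross-section by about 441.50 mm².

part overhangs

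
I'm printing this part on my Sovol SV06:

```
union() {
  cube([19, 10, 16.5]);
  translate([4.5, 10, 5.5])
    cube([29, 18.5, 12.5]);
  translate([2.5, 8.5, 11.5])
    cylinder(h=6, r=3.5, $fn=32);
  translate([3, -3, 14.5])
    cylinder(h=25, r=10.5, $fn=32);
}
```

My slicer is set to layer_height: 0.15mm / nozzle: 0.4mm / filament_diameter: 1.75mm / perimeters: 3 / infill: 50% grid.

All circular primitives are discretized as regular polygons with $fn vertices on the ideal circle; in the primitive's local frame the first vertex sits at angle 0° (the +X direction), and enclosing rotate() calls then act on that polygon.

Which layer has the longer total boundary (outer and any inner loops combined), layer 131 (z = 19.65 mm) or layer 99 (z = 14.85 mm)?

Layer 131 (z = 19.65): the cube does not reach this height (z outside [0, 16.5]); the cube at (4.5, 10) is absent (z outside [5.5, 18]); the cylinder at (2.5, 8.5) is not intersected at this z (z outside [11.5, 17.5]); the cylinder at (3, -3): section is a regular 32-gon, circumradius r=10.5 (perimeter = 2·32·10.500·sin(180°/32) = 65.87 mm); Taking the union: only the r=10.5 cylinder at (3, -3) is present, so the union is just that shape — boundary = 65.87 mm. So its perimeter = 65.87 mm. Layer 99 (z = 14.85): the 19×10 cube contributes its full rectangle (perimeter 58.00 mm); the 29×18.5 cube at (4.5, 10) contributes its full rectangle (perimeter 95.00 mm); the r=3.5 cylinder at (2.5, 8.5) contributes a regular 32-gon of circumradius 3.5 (perimeter = 2·32·3.500·sin(180°/32) = 21.96 mm); the r=10.5 cylinder at (3, -3) contributes a regular 32-gon of circumradius 10.5 (perimeter = 2·32·10.500·sin(180°/32) = 65.87 mm); Combining (union): the regions partially overlap (shared area 104.52 mm²), so the edge portions inside another operand are dropped and the merged outline is re-measured after clipping — boundary = 153.30 mm. So its perimeter = 153.30 mm. Layer 99 is larger (153.30 vs 65.87 mm).

layer 99 (z = 14.85 mm)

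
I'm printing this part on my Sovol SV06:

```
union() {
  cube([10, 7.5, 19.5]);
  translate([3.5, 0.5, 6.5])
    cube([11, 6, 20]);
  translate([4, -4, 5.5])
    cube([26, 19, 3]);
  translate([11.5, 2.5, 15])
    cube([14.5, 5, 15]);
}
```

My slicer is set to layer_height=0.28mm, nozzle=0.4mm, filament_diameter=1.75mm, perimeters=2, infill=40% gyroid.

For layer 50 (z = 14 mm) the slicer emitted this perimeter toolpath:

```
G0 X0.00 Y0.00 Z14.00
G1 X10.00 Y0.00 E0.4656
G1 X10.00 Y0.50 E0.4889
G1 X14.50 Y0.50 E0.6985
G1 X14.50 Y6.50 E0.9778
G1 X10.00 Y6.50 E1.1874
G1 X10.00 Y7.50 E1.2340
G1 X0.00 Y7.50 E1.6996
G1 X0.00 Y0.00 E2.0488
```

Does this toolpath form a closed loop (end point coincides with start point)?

Start point (G0): (0.00, 0.00). End point (last G1): the path returns to the start — closed.

yes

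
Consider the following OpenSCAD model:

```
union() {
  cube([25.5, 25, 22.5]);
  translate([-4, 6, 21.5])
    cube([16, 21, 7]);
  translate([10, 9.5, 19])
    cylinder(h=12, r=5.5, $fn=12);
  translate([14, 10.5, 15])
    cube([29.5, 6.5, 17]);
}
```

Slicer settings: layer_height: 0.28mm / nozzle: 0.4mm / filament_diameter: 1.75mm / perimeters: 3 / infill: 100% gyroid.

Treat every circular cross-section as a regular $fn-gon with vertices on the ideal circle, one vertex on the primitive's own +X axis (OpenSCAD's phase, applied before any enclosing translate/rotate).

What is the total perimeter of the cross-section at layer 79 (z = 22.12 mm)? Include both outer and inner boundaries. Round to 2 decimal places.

At z = 22.12 mm: the cube is present — its section is the full 25.5×25 rectangle (perimeter 101.00 mm); the cube at (-4, 6) (footprint 16×21) is included at this height (perimeter 74.00 mm); the cylinder at (10, 9.5): section is a regular 12-gon, circumradius r=5.5 (perimeter = 2·12·5.500·sin(180°/12) = 34.16 mm); the cube at (14, 10.5) is present — its section is the full 29.5×6.5 rectangle (perimeter 72.00 mm); Combining (union): the regions partially overlap (shared area 393.50 mm²), so the edge portions inside another operand are dropped and the merged outline is re-measured after clipping — boundary = 149.00 mm. Overall, the cross-section is a single solid region. Total boundary length (outer) = 149.00 mm.

149.00 mm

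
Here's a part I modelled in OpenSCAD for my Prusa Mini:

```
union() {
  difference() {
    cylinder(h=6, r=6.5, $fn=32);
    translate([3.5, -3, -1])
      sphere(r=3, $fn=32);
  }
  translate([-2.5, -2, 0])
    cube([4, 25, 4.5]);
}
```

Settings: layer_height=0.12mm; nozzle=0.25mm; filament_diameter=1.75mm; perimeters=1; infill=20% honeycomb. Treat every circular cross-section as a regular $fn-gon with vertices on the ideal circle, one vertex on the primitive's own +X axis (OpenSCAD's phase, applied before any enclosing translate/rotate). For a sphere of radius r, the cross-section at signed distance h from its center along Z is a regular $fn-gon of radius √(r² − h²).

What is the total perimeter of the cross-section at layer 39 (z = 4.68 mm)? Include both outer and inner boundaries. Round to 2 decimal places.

At z = 4.68 mm: the r=6.5 cylinder contributes a regular 32-gon of circumradius 6.5 (perimeter = 2·32·6.500·sin(180°/32) = 40.78 mm); the sphere at (3.5, -3) is not intersected at this z (|z−center|=5.680 > r=3); After the difference (first − rest): none of the subtracted shapes is present at this height, so the r=6.5 cylinder is unchanged — boundary = 40.78 mm; the cube at (-2.5, -2) does not reach this height (z outside [0, 4.5]); Merging all regions: only that combined region is present, so the union is just that shape — boundary = 40.78 mm. Overall, the cross-section is a single solid region. Total boundary length (outer) = 40.78 mm.

40.78 mm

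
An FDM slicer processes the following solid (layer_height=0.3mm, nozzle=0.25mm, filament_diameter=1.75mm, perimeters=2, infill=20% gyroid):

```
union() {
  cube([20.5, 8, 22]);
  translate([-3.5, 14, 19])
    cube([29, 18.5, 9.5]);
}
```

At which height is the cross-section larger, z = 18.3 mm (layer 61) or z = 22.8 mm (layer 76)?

Layer 61 (z = 18.3): the 20.5×8 cube contributes its full rectangle (area 164.00 mm²); the cube at (-3.5, 14) is absent (z outside [19, 28.5]); Merging all regions: only the 20.5×8 cube is present, so the union is just that shape — area = 164.00 mm². So its area = 164.00 mm². Layer 76 (z = 22.8): the cube is not intersected at this z (z outside [0, 22]); the cube at (-3.5, 14) is present — its section is the full 29×18.5 rectangle (area 536.50 mm²); Combining (union): only the 29×18.5 cube at (-3.5, 14) is present, so the union is just that shape — area = 536.50 mm². So its area = 536.50 mm². Layer 76 is larger (536.50 vs 164.00 mm²).

layer 76 (z = 22.8 mm)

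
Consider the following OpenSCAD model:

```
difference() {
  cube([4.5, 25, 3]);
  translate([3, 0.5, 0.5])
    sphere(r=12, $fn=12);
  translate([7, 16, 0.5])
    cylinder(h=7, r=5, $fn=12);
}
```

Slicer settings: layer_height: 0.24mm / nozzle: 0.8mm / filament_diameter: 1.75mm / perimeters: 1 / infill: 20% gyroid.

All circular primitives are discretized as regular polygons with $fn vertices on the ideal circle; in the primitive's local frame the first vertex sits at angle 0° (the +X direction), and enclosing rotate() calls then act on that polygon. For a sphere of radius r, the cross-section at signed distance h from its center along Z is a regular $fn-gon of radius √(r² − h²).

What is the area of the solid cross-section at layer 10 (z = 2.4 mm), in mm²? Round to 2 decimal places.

44.32 mm²

At z = 2.4 mm: the 4.5×25 cube contributes its full rectangle (area 112.50 mm²); the r=12 sphere at (3, 0.5) slices to a regular 12-gon of circumradius 11.849 (√(r²−h²) with h=1.9 from center) (area = (12/2)·11.849²·sin(360°/12) = 421.17 mm²); the cylinder at (7, 16): section is a regular 12-gon, circumradius r=5 (area = (12/2)·5.000²·sin(360°/12) = 75.00 mm²); After the difference (first − rest): starting from the 4.5×25 cube (112.50 mm²), the r=12 sphere at (3, 0.5) partially overlaps it — only the 54.06 mm² overlap (of its 421.17 mm²) is removed, clipping the outline; the r=5 cylinder at (7, 16) partially overlaps it — only the 14.12 mm² overlap (of its 75.00 mm²) is removed, clipping the outline — area = 44.32 mm². Overall, the cross-section is a single solid region. Net area = 44.32 mm².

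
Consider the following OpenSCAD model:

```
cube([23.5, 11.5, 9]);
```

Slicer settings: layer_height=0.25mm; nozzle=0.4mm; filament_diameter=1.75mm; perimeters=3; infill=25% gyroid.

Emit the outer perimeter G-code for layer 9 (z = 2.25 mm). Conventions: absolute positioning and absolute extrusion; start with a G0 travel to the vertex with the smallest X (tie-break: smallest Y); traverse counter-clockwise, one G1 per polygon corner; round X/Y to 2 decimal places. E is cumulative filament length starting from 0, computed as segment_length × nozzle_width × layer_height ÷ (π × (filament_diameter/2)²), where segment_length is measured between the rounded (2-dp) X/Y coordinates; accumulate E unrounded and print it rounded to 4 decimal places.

G0 X0.00 Y0.00 Z2.25
G1 X23.50 Y0.00 E0.9770
G1 X23.50 Y11.50 E1.4551
G1 X0.00 Y11.50 E2.4321
G1 X0.00 Y0.00 E2.9103

At z = 2.25 mm: the 23.5×11.5 cube contributes its full rectangle. The outline is a single polygon with 4 vertices. Extrusion per mm of travel: 0.4 × 0.25 / (π × 0.875²) = 0.041575. Accumulating E over each segment gives final E = 2.9103.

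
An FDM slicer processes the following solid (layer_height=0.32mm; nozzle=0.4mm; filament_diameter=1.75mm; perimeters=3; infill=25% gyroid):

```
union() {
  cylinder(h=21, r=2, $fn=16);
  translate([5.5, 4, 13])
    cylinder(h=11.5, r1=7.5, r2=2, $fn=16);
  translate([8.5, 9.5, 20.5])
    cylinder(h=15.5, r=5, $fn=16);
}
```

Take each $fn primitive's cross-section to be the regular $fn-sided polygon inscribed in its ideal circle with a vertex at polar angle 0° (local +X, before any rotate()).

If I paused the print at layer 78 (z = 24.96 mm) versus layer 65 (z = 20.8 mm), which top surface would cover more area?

Layer 78 (z = 24.96): the cylinder is absent (z outside [0, 21]); the cone at (5.5, 4) is absent (z outside [13, 24.5]); the r=5 cylinder at (8.5, 9.5) contributes a regular 16-gon of circumradius 5 (area = (16/2)·5.000²·sin(360°/16) = 76.54 mm²); Taking the union: only the r=5 cylinder at (8.5, 9.5) is present, so the union is just that shape — area = 76.54 mm². So its area = 76.54 mm². Layer 65 (z = 20.8): the r=2 cylinder gives a regular 16-gon of circumradius 2 (constant along its height) (area = (16/2)·2.000²·sin(360°/16) = 12.25 mm²); the cone at (5.5, 4) (r1=7.5→r2=2) has section circumradius 3.770 here — a regular 16-gon (area = (16/2)·3.770²·sin(360°/16) = 43.50 mm²); the r=5 cylinder at (8.5, 9.5) contributes a regular 16-gon of circumradius 5 (area = (16/2)·5.000²·sin(360°/16) = 76.54 mm²); Taking the union: the regions partially overlap — summed areas 132.28 mm² minus the doubly-counted overlap 9.68 mm² gives 122.60 mm² — area = 122.60 mm². So its area = 122.60 mm². Layer 65 is larger (122.60 vs 76.54 mm²).

layer 65 (z = 20.8 mm)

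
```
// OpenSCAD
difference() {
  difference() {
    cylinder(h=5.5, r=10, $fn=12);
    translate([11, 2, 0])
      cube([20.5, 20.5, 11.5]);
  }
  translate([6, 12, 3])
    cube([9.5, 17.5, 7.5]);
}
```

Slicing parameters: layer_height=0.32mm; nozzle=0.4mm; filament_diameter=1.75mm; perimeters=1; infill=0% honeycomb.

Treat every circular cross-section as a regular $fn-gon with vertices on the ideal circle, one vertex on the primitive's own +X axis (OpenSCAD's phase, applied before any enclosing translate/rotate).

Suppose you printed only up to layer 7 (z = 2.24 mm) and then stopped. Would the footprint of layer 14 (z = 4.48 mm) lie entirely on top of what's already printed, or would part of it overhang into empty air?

entirely on top

Compare the two slices. At z = 2.24: the r=10 cylinder contributes a regular 12-gon of circumradius 10 (area = (12/2)·10.000²·sin(360°/12) = 300.00 mm²); the cube at (11, 2) (footprint 20.5×20.5) is included at this height (area 420.25 mm²); After the difference (first − rest): starting from the r=10 cylinder (300.00 mm²), the 20.5×20.5 cube at (11, 2) misses the remaining region (no effect) — area = 300.00 mm²; the cube at (6, 12) is not intersected at this z (z outside [3, 10.5]); Taking the first minus the rest: none of the subtracted shapes is present at this height, so the result so far is unchanged — area = 300.00 mm². At z = 4.48: the r=10 cylinder gives a regular 12-gon of circumradius 10 (constant along its height) (area = (12/2)·10.000²·sin(360°/12) = 300.00 mm²); the cube at (11, 2) is present — its section is the full 20.5×20.5 rectangle (area 420.25 mm²); Subtracting the remaining from the first: starting from the r=10 cylinder (300.00 mm²), the 20.5×20.5 cube at (11, 2) misses the remaining region (no effect) — area = 300.00 mm²; the 9.5×17.5 cube at (6, 12) contributes its full rectangle (area 166.25 mm²); After the difference (first − rest): starting from that combined region (300.00 mm²), the 9.5×17.5 cube at (6, 12) misses the remaining region (no effect) — area = 300.00 mm². Checking containment: the cross-section at z = 4.48 is a subset of the cross-section at z = 2.24.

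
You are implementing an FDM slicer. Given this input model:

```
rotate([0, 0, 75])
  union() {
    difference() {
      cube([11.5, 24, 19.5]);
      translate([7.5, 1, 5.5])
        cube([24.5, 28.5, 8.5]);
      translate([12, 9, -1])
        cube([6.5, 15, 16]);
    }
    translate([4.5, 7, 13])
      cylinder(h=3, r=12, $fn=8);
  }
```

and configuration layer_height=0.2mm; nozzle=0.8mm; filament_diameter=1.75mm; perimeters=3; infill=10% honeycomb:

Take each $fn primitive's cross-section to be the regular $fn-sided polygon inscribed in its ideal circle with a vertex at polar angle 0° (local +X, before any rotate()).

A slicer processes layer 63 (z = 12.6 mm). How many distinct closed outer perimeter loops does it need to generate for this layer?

At z = 12.6 mm: the 11.5×24 cube contributes its full rectangle; the cube at (7.5, 1) is present — its section is the full 24.5×28.5 rectangle; the cube at (12, 9) (footprint 6.5×15) is included at this height; After the difference (first − rest): starting from the 11.5×24 cube, the 24.5×28.5 cube at (7.5, 1) partially overlaps it — only the 92.00 mm² overlap (of its 698.25 mm²) is removed, clipping the outline; the 6.5×15 cube at (12, 9) misses the remaining region (no effect) — 1 connected region; the cylinder at (4.5, 7) is not intersected at this z (z outside [13, 16]); Merging all regions: only that combined region is present, so the union is just that shape — 1 connected region; (whole slice rotated 75° about Z — lengths, areas and connectivity unchanged). The result has 1 disconnected region.

1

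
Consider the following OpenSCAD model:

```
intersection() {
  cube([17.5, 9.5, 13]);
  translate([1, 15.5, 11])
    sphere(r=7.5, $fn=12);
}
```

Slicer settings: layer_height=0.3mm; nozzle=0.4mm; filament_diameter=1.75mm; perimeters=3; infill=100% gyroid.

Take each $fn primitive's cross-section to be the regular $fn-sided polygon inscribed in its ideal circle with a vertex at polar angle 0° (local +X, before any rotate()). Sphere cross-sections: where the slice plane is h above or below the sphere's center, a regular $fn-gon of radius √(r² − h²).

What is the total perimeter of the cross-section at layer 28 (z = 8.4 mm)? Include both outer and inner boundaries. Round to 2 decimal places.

At z = 8.4 mm: the cube (footprint 17.5×9.5) is included at this height (perimeter 54.00 mm); the sphere at (1, 15.5): section is a regular 12-gon, circumradius = √(r²−h²) = √(7.5²−2.6²) = 7.035 (perimeter = 2·12·7.035·sin(180°/12) = 43.70 mm); After intersecting: the r=7.5 sphere at (1, 15.5) partially overlaps the 17.5×9.5 cube; clipping to the common part keeps 2.89 mm² — boundary = 10.18 mm. Overall, the cross-section is a single solid region. Total boundary length (outer) = 10.18 mm.

10.18 mm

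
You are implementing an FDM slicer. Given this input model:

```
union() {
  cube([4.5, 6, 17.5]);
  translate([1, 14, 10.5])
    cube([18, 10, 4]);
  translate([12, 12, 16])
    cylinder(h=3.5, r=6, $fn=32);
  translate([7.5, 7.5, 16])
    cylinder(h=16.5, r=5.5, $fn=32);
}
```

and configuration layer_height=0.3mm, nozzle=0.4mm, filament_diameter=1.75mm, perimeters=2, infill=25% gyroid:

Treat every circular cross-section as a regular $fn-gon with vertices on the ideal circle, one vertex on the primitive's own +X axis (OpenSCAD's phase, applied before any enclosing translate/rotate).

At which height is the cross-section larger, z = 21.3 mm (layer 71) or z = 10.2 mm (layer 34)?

Layer 71 (z = 21.3): the cube is not intersected at this z (z outside [0, 17.5]); the cube at (1, 14) does not reach this height (z outside [10.5, 14.5]); the cylinder at (12, 12) does not reach this height (z outside [16, 19.5]); the cylinder at (7.5, 7.5): section is a regular 32-gon, circumradius r=5.5 (area = (32/2)·5.500²·sin(360°/32) = 94.42 mm²); Combining (union): only the r=5.5 cylinder at (7.5, 7.5) is present, so the union is just that shape — area = 94.42 mm². So its area = 94.42 mm². Layer 34 (z = 10.2): the 4.5×6 cube contributes its full rectangle (area 27.00 mm²); the cube at (1, 14) does not reach this height (z outside [10.5, 14.5]); the cylinder at (12, 12) is absent (z outside [16, 19.5]); the cylinder at (7.5, 7.5) is absent (z outside [16, 32.5]); Taking the union: only the 4.5×6 cube is present, so the union is just that shape — area = 27.00 mm². So its area = 27.00 mm². Layer 71 is larger (94.42 vs 27.00 mm²).

layer 71 (z = 21.3 mm)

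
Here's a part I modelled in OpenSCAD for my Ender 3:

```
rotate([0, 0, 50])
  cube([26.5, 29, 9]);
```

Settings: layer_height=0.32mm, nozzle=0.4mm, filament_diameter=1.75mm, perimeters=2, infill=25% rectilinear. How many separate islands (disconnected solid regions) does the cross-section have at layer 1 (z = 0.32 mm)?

1

At z = 0.32 mm: the 26.5×29 cube contributes its full rectangle; (whole slice rotated 50° about Z — lengths, areas and connectivity unchanged). Overall, the cross-section is a single solid region. Island count = 1.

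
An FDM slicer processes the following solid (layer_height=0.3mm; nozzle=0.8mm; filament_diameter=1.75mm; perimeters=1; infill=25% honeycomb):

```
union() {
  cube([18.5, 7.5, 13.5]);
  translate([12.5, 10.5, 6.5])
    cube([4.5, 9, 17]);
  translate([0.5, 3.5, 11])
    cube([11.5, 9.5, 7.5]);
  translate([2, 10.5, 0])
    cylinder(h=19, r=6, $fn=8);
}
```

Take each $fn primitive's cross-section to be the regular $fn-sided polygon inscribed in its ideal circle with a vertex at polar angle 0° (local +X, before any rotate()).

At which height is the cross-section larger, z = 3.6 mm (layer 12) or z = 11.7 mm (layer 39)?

layer 39 (z = 11.7 mm)

Layer 12 (z = 3.6): the cube (footprint 18.5×7.5) is included at this height (area 138.75 mm²); the cube at (12.5, 10.5) does not reach this height (z outside [6.5, 23.5]); the cube at (0.5, 3.5) is not intersected at this z (z outside [11, 18.5]); the r=6 cylinder at (2, 10.5) contributes a regular 8-gon of circumradius 6 (area = (8/2)·6.000²·sin(360°/8) = 101.82 mm²); Combining (union): the regions partially overlap — summed areas 240.57 mm² minus the doubly-counted overlap 14.49 mm² gives 226.08 mm² — area = 226.08 mm². So its area = 226.08 mm². Layer 39 (z = 11.7): the 18.5×7.5 cube contributes its full rectangle (area 138.75 mm²); the 4.5×9 cube at (12.5, 10.5) contributes its full rectangle (area 40.50 mm²); the cube at (0.5, 3.5) (footprint 11.5×9.5) is included at this height (area 109.25 mm²); the r=6 cylinder at (2, 10.5) gives a regular 8-gon of circumradius 6 (constant along its height) (area = (8/2)·6.000²·sin(360°/8) = 101.82 mm²); Merging all regions: the regions partially overlap — summed areas 390.32 mm² minus the doubly-counted overlap 98.58 mm² gives 291.74 mm² — area = 291.74 mm². So its area = 291.74 mm². Layer 39 is larger (291.74 vs 226.08 mm²).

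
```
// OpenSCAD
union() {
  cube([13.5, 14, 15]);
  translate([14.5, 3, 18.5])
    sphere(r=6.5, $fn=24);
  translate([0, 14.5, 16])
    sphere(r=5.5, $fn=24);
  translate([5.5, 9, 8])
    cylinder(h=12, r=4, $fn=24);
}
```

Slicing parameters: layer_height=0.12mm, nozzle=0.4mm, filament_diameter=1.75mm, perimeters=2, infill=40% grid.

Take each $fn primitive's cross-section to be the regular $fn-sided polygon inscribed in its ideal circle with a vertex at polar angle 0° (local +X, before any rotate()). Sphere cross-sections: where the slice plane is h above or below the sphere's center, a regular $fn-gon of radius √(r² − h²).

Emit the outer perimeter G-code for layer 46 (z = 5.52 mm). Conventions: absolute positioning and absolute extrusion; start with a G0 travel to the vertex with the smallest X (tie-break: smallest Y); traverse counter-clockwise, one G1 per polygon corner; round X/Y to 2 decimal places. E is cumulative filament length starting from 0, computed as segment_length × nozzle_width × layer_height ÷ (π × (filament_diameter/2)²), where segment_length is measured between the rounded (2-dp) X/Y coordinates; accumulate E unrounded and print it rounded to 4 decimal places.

G0 X0.00 Y0.00 Z5.52
G1 X13.50 Y0.00 E0.2694
G1 X13.50 Y14.00 E0.5488
G1 X0.00 Y14.00 E0.8182
G1 X0.00 Y0.00 E1.0976

At z = 5.52 mm: the 13.5×14 cube contributes its full rectangle; the sphere at (14.5, 3) does not reach this height (|z−center|=12.980 > r=6.5); the sphere at (0, 14.5) is not intersected at this z (|z−center|=10.480 > r=5.5); the cylinder at (5.5, 9) does not reach this height (z outside [8, 20]); Combining (union): only the 13.5×14 cube is present, so the union is just that shape — 1 connected region. The outline is a single polygon with 4 vertices. Extrusion per mm of travel: 0.4 × 0.12 / (π × 0.875²) = 0.019956. Accumulating E over each segment gives final E = 1.0976.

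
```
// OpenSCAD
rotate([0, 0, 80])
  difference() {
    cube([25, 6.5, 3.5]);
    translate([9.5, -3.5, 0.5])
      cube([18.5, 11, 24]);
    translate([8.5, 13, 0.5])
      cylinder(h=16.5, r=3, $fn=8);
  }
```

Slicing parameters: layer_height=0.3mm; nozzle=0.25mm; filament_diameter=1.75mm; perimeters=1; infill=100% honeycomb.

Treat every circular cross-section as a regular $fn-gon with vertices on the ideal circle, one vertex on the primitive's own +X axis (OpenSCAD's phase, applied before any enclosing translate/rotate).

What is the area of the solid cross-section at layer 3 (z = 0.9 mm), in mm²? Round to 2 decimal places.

At z = 0.9 mm: the 25×6.5 cube contributes its full rectangle (area 162.50 mm²); the cube at (9.5, -3.5) is present — its section is the full 18.5×11 rectangle (area 203.50 mm²); the cylinder at (8.5, 13): section is a regular 8-gon, circumradius r=3 (area = (8/2)·3.000²·sin(360°/8) = 25.46 mm²); Subtracting the remaining from the first: starting from the 25×6.5 cube (162.50 mm²), the 18.5×11 cube at (9.5, -3.5) partially overlaps it — only the 100.75 mm² overlap (of its 203.50 mm²) is removed, clipping the outline; the r=3 cylinder at (8.5, 13) misses the remaining region (no effect) — area = 61.75 mm²; (rotated 80° about Z; rotation is an isometry so areas/perimeters/island counts are preserved). Overall, the cross-section is a single solid region. Net area = 61.75 mm².

61.75 mm²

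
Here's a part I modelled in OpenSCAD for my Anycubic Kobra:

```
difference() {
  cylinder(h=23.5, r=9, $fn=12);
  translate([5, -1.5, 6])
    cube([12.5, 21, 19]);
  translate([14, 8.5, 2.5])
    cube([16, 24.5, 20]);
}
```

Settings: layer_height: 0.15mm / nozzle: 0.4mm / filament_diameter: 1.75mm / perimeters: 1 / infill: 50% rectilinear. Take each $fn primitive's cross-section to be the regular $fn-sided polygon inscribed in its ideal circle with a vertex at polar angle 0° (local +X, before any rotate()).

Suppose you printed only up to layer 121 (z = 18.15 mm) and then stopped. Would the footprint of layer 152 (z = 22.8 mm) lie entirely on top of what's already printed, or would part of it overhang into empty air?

Compare the two slices. At z = 18.15: the r=9 cylinder gives a regular 12-gon of circumradius 9 (constant along its height) (area = (12/2)·9.000²·sin(360°/12) = 243.00 mm²); the cube at (5, -1.5) is present — its section is the full 12.5×21 rectangle (area 262.50 mm²); the cube at (14, 8.5) (footprint 16×24.5) is included at this height (area 392.00 mm²); Subtracting the remaining from the first: starting from the r=9 cylinder (243.00 mm²), the 12.5×21 cube at (5, -1.5) partially overlaps it — only the 24.89 mm² overlap (of its 262.50 mm²) is removed, clipping the outline; the 16×24.5 cube at (14, 8.5) misses the remaining region (no effect) — area = 218.11 mm². At z = 22.8: the r=9 cylinder contributes a regular 12-gon of circumradius 9 (area = (12/2)·9.000²·sin(360°/12) = 243.00 mm²); the cube at (5, -1.5) (footprint 12.5×21) is included at this height (area 262.50 mm²); the cube at (14, 8.5) does not reach this height (z outside [2.5, 22.5]); After the difference (first − rest): starting from the r=9 cylinder (243.00 mm²), the 12.5×21 cube at (5, -1.5) partially overlaps it — only the 24.89 mm² overlap (of its 262.50 mm²) is removed, clipping the outline — area = 218.11 mm². Checking containment: the cross-section at z = 22.8 is a subset of the cross-section at z = 18.15.

entirely on top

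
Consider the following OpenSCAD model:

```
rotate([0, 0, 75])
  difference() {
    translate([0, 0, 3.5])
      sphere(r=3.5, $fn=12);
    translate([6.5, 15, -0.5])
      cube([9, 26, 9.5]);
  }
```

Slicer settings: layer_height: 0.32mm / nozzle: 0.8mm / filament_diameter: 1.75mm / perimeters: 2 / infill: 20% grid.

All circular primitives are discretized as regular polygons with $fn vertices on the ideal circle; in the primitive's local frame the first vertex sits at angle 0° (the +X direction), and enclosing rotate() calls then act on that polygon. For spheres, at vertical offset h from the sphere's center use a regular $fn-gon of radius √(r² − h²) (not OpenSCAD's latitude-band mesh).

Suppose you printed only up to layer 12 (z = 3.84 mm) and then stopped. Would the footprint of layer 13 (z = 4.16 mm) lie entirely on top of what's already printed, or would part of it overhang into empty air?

Compare the two slices. At z = 3.84: the r=3.5 sphere contributes a regular 12-gon of circumradius √(3.5²−0.34²) = 3.483 (area = (12/2)·3.483²·sin(360°/12) = 36.40 mm²); the cube at (6.5, 15) (footprint 9×26) is included at this height (area 234.00 mm²); Taking the first minus the rest: starting from the r=3.5 sphere (36.40 mm²), the 9×26 cube at (6.5, 15) misses the remaining region (no effect) — area = 36.40 mm²; (whole slice rotated 75° about Z — lengths, areas and connectivity unchanged). At z = 4.16: the r=3.5 sphere slices to a regular 12-gon of circumradius 3.437 (√(r²−h²) with h=0.66 from center) (area = (12/2)·3.437²·sin(360°/12) = 35.44 mm²); the 9×26 cube at (6.5, 15) contributes its full rectangle (area 234.00 mm²); Taking the first minus the rest: starting from the r=3.5 sphere (35.44 mm²), the 9×26 cube at (6.5, 15) misses the remaining region (no effect) — area = 35.44 mm²; (whole slice rotated 75° about Z — lengths, areas and connectivity unchanged). Checking containment: the cross-section at z = 4.16 is a subset of the cross-section at z = 3.84.

entirely on top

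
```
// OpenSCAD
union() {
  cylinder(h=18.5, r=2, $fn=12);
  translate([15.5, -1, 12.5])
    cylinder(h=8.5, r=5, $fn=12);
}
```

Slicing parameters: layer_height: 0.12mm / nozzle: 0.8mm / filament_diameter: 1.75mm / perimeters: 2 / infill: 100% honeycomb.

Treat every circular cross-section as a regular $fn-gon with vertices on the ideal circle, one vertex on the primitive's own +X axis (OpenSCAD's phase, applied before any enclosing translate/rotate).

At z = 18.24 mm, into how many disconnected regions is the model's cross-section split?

At z = 18.24 mm: the r=2 cylinder contributes a regular 12-gon of circumradius 2; the r=5 cylinder at (15.5, -1) contributes a regular 12-gon of circumradius 5; Merging all regions: the 2 present regions are separate (no shared area or edge), so areas and boundary lengths simply add and each stays a separate island — 2 connected regions. The result has 2 disconnected regions.

2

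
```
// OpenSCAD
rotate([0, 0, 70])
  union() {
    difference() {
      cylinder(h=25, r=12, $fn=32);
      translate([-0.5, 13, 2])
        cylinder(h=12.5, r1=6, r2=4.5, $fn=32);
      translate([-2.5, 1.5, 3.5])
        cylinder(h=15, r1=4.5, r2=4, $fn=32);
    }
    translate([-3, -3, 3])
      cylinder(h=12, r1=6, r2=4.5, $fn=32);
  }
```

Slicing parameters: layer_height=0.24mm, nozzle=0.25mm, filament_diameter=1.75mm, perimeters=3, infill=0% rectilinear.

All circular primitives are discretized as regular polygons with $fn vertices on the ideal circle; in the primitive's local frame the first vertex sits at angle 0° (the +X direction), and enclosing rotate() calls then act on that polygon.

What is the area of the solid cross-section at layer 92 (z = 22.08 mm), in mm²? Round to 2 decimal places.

449.49 mm²

At z = 22.08 mm: the r=12 cylinder gives a regular 32-gon of circumradius 12 (constant along its height) (area = (32/2)·12.000²·sin(360°/32) = 449.49 mm²); the cone at (-0.5, 13) is absent (z outside [2, 14.5]); the cone at (-2.5, 1.5) is not intersected at this z (z outside [3.5, 18.5]); Subtracting the remaining from the first: none of the subtracted shapes is present at this height, so the r=12 cylinder is unchanged — area = 449.49 mm²; the cone at (-3, -3) does not reach this height (z outside [3, 15]); Combining (union): only that combined region is present, so the union is just that shape — area = 449.49 mm²; (rotated 70° about Z; rotation is an isometry so areas/perimeters/island counts are preserved). Overall, the cross-section is a single solid region. Net area = 449.49 mm².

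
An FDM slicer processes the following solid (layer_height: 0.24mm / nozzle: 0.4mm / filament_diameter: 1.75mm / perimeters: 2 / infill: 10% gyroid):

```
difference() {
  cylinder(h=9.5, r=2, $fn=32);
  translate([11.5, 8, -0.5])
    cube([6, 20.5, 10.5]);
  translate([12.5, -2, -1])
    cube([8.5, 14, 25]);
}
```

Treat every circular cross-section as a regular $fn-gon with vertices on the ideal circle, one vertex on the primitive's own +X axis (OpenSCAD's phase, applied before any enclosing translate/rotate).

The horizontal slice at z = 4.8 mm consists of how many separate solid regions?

At z = 4.8 mm: the cylinder: section is a regular 32-gon, circumradius r=2; the cube at (11.5, 8) is present — its section is the full 6×20.5 rectangle; the cube at (12.5, -2) is present — its section is the full 8.5×14 rectangle; Taking the first minus the rest: starting from the r=2 cylinder, the 6×20.5 cube at (11.5, 8) misses the remaining region (no effect); the 8.5×14 cube at (12.5, -2) misses the remaining region (no effect) — 1 connected region. The result has 1 disconnected region.

1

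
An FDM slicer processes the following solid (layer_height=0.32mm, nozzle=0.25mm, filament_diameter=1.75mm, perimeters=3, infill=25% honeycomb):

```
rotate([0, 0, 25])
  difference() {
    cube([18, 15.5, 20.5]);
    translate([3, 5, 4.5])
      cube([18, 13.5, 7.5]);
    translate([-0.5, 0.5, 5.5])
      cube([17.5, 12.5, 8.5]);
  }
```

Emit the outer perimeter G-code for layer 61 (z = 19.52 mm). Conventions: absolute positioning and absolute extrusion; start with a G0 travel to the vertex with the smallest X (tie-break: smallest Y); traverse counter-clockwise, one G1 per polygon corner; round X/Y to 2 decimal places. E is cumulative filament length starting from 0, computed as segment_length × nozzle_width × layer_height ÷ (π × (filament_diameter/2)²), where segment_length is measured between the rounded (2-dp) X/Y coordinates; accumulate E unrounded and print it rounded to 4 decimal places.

G0 X-6.55 Y14.05 Z19.52
G1 X0.00 Y0.00 E0.5156
G1 X16.31 Y7.61 E1.1142
G1 X9.76 Y21.65 E1.6295
G1 X-6.55 Y14.05 E2.2280

At z = 19.52 mm: the cube (footprint 18×15.5) is included at this height; the cube at (3, 5) is absent (z outside [4.5, 12]); the cube at (-0.5, 0.5) is absent (z outside [5.5, 14]); After the difference (first − rest): none of the subtracted shapes is present at this height, so the 18×15.5 cube is unchanged — 1 connected region; (whole slice rotated 25° about Z — lengths, areas and connectivity unchanged). The outline is a single polygon with 4 vertices. Extrusion per mm of travel: 0.25 × 0.32 / (π × 0.875²) = 0.033260. Accumulating E over each segment gives final E = 2.2280.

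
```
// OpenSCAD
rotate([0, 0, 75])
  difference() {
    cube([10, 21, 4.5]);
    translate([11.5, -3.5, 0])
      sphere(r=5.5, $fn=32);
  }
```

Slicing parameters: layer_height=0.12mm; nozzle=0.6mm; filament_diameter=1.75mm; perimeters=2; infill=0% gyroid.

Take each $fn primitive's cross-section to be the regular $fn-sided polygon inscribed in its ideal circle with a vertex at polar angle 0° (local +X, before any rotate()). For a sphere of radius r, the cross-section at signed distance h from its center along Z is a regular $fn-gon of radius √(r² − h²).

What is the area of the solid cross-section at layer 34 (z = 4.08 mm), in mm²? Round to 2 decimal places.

210.00 mm²

At z = 4.08 mm: the cube (footprint 10×21) is included at this height (area 210.00 mm²); the sphere at (11.5, -3.5): section is a regular 32-gon, circumradius = √(r²−h²) = √(5.5²−4.08²) = 3.688 (area = (32/2)·3.688²·sin(360°/32) = 42.46 mm²); Subtracting the remaining from the first: starting from the 10×21 cube (210.00 mm²), the r=5.5 sphere at (11.5, -3.5) misses the remaining region (no effect) — area = 210.00 mm²; (whole slice rotated 75° about Z — lengths, areas and connectivity unchanged). Overall, the cross-section is a single solid region. Net area = 210.00 mm².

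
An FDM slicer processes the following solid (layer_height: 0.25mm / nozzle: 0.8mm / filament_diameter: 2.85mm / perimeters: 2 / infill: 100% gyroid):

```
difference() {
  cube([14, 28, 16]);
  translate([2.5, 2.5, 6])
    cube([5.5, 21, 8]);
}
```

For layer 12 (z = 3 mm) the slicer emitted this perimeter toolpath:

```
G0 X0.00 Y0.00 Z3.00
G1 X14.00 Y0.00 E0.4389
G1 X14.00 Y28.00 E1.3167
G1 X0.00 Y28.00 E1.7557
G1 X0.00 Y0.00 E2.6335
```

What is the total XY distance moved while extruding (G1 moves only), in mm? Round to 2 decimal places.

84.00 mm

Sum the Euclidean lengths of each G1 segment: total = 84.00 mm.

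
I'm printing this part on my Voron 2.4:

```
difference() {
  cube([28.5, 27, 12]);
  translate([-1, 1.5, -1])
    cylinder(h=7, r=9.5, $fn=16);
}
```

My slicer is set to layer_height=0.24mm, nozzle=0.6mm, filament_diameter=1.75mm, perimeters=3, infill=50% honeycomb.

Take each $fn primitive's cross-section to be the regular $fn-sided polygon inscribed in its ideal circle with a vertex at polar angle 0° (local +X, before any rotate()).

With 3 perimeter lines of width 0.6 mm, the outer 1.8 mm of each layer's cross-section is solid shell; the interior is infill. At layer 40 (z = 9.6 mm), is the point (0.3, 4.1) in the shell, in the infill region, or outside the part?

At z = 9.6 mm: the cube is present — its section is the full 28.5×27 rectangle; the cylinder at (-1, 1.5) does not reach this height (z outside [-1, 6]); After the difference (first − rest): none of the subtracted shapes is present at this height, so the 28.5×27 cube is unchanged — 1 connected region. Overall, the cross-section is a single solid region. The nearest boundary edge runs (0.00, 27.00)→(0.00, 0.00); distance from the point to it = 0.30 mm. The point is inside the cross-section, 0.30 mm from the nearest boundary — within the 1.8 mm shell band (3 × 0.6).

shell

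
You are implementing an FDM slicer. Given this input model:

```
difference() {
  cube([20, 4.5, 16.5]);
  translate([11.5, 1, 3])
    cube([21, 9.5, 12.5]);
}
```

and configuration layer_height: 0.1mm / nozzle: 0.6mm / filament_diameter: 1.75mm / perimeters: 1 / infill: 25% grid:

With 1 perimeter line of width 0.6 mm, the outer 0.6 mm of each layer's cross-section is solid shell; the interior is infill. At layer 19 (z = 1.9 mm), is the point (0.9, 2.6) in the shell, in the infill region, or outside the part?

At z = 1.9 mm: the 20×4.5 cube contributes its full rectangle; the cube at (11.5, 1) is not intersected at this z (z outside [3, 15.5]); Subtracting the remaining from the first: none of the subtracted shapes is present at this height, so the 20×4.5 cube is unchanged — 1 connected region. Overall, the cross-section is a single solid region. The nearest boundary edge runs (0.00, 4.50)→(0.00, 0.00); distance from the point to it = 0.90 mm. The point is inside the cross-section and 0.90 mm from the nearest boundary — more than the 0.6 mm shell width (1 × 0.6), so it's in the infill interior.

infill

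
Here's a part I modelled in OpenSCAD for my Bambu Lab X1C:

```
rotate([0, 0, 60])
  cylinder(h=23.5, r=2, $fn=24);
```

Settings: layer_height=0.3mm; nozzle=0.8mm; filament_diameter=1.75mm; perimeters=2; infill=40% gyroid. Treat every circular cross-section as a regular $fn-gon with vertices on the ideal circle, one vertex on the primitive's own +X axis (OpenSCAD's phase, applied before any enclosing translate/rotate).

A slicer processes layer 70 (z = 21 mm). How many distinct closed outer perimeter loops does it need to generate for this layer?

At z = 21 mm: the cylinder: section is a regular 24-gon, circumradius r=2; (rotated 60° about Z; rotation is an isometry so areas/perimeters/island counts are preserved). The result has 1 disconnected region.

1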